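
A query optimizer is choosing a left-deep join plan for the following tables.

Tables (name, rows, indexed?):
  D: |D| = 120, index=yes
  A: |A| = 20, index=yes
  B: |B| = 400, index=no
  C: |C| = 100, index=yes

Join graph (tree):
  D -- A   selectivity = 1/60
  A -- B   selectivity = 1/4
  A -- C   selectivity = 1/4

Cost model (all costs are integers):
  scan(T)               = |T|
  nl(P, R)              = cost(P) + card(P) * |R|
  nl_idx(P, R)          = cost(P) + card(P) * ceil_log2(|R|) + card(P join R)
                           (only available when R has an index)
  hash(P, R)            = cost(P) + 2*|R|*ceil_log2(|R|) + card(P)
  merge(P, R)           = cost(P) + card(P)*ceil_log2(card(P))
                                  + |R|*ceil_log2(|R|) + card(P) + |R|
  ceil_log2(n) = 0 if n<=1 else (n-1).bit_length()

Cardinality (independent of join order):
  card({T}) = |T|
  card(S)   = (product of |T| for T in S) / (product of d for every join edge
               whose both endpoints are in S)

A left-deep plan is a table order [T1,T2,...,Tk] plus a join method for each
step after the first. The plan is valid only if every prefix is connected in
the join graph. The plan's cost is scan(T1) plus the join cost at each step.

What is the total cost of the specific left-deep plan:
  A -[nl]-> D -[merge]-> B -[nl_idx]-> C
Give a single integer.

step 1: scan A: cost=20, card=20
step 2: join D via nl
    card(P join D) = 20*120/(60) = 40
    cost = 20 + 20*120 = 2420
step 3: join B via merge
    card(P join B) = 40*400/(4) = 4000
    cost = 2420 + 40*6 + 400*9 + 40 + 400 = 6700
step 4: join C via nl_idx
    card(P join C) = 4000*100/(4) = 100000
    cost = 6700 + 4000*7 + 100000 = 134700

134700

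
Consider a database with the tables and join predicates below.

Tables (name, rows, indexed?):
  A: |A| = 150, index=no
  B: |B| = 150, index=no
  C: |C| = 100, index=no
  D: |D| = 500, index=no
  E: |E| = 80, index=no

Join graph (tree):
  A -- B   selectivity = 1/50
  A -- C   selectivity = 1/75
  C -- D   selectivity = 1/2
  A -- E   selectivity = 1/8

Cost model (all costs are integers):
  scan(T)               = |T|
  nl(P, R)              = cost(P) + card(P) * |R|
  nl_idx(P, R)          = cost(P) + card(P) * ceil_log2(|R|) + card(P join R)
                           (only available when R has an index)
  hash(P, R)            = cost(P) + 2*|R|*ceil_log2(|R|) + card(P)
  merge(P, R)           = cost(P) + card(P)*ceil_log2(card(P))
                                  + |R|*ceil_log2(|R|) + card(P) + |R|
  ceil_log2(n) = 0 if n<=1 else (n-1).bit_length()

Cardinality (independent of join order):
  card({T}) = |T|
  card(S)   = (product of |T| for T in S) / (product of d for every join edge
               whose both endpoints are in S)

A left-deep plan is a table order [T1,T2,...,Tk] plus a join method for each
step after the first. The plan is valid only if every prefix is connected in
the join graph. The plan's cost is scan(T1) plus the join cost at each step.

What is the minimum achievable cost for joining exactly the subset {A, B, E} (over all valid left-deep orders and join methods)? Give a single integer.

4270

Selinger DP over subsets of {A,B,E}:
  {A}: scan cost=150, card=150
  {B}: scan cost=150, card=150
  {E}: scan cost=80, card=80
  {AB}: card=450; try (B,hash)→2700, (A,hash)→2700, (B,merge)→2850, (A,merge)→2850, (B,nl)→22650, (A,nl)→22650; best=2700 via (B,hash)
  {AE}: card=1500; try (E,hash)→1420, (A,merge)→2070, (E,merge)→2140, (A,hash)→2560, (A,nl)→12080, (E,nl)→12150; best=1420 via (E,hash)
  {ABE}: card=4500; try (E,hash)→4270, (B,hash)→5320, (E,merge)→7840, (B,merge)→20770, (E,nl)→38700, (B,nl)→226420; best=4270 via (E,hash)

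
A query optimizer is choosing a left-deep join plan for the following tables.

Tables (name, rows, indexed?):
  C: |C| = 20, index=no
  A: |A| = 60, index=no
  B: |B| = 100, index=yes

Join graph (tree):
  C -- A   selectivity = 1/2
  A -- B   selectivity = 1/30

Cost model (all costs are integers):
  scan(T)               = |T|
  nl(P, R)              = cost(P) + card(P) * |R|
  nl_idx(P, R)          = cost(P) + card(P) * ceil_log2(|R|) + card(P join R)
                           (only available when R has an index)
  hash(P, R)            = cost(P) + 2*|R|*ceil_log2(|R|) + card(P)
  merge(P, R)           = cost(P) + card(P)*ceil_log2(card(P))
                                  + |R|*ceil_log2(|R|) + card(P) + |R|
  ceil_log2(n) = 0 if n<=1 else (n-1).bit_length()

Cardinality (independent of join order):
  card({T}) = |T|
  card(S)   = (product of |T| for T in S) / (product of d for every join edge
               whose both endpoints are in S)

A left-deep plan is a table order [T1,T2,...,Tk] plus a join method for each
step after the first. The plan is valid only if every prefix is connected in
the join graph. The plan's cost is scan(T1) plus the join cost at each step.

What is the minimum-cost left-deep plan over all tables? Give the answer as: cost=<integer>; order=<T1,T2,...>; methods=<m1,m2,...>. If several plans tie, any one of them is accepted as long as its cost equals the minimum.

cost=1080; order=A,B,C; methods=nl_idx,hash

Selinger DP (subsets sized 1..n):
  {C}: scan cost=20, card=20
  {A}: scan cost=60, card=60
  {B}: scan cost=100, card=100
  {AC}: card=600; try (C,hash)→320, (A,merge)→560, (C,merge)→600, (A,hash)→760, (A,nl)→1220, (C,nl)→1260; best=320 via (C,hash)
  {AB}: card=200; try (B,nl_idx)→680, (A,hash)→920, (B,merge)→1280, (A,merge)→1320, (B,hash)→1520, (B,nl)→6060 …(+1); best=680 via (B,nl_idx)
  {ABC}: card=2000; try (C,hash)→1080, (B,hash)→2320, (C,merge)→2600, (C,nl)→4680, (B,nl_idx)→6520, (B,merge)→7720 …(+1); best=1080 via (C,hash)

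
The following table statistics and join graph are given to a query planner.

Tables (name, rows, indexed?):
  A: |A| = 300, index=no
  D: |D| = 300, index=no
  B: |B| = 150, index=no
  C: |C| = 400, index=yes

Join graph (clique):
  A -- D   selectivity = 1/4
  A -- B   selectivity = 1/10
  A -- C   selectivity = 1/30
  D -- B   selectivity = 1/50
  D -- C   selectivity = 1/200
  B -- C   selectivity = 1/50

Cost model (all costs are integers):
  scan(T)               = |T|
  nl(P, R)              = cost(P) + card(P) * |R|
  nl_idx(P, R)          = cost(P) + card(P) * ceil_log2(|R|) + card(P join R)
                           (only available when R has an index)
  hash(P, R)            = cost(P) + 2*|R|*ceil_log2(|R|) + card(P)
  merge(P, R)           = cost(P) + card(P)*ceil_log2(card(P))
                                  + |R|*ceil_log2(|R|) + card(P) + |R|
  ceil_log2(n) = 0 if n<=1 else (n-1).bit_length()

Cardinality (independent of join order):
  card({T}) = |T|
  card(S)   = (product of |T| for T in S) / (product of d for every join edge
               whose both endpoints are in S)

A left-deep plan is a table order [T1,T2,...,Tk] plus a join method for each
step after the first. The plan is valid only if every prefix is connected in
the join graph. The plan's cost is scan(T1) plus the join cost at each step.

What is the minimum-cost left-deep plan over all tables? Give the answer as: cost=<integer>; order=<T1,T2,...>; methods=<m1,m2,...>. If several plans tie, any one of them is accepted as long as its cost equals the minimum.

Selinger DP (subsets sized 1..n):
  {A}: scan cost=300, card=300
  {D}: scan cost=300, card=300
  {B}: scan cost=150, card=150
  {C}: scan cost=400, card=400
  {AD}: card=22500; try (D,hash)→6000, (A,hash)→6000, (D,merge)→6300, (A,merge)→6300, (D,nl)→90300, (A,nl)→90300; best=6000 via (D,hash)
  {AB}: card=4500; try (B,hash)→3000, (A,merge)→4500, (B,merge)→4650, (A,hash)→5700, (A,nl)→45150, (B,nl)→45300; best=3000 via (B,hash)
  {AC}: card=4000; try (A,hash)→6200, (C,nl_idx)→7000, (C,merge)→7300, (A,merge)→7400, (C,hash)→7800, (C,nl)→120300 …(+1); best=6200 via (A,hash)
  {BD}: card=900; try (B,hash)→3000, (D,merge)→4500, (B,merge)→4650, (D,hash)→5700, (D,nl)→45150, (B,nl)→45300; best=3000 via (B,hash)
  {CD}: card=600; try (C,nl_idx)→3600, (D,hash)→6200, (C,merge)→7300, (D,merge)→7400, (C,hash)→7800, (C,nl)→120300 …(+1); best=3600 via (C,nl_idx)
  {BC}: card=1200; try (C,nl_idx)→2700, (B,hash)→3200, (C,merge)→5500, (B,merge)→5750, (C,hash)→7500, (C,nl)→60150 …(+1); best=2700 via (C,nl_idx)
  {ABD}: card=6750; try (A,hash)→9300, (D,hash)→12900, (A,merge)→15900, (B,hash)→30900, (D,merge)→69000, (A,nl)→273000 …(+3); best=9300 via (A,hash)
  {ACD}: card=1500; try (A,hash)→9600, (A,merge)→13200, (D,hash)→15600, (C,hash)→35700, (D,merge)→61200, (A,nl)→183600 …(+4); best=9600 via (A,hash)
  {ABC}: card=1200; try (A,hash)→9300, (B,hash)→12600, (C,hash)→14700, (A,merge)→20100, (C,nl_idx)→44700, (B,merge)→59550 …(+4); best=9300 via (A,hash)
  {BCD}: card=36; try (B,hash)→6600, (D,hash)→9300, (C,hash)→11100, (C,nl_idx)→11136, (B,merge)→11550, (C,merge)→16900 …(+4); best=6600 via (B,hash)
  {ABCD}: card=9; try (A,merge)→9852, (A,hash)→12036, (B,hash)→13500, (D,hash)→15900, (A,nl)→17400, (C,hash)→23250 …(+7); best=9852 via (A,merge)

cost=9852; order=D,C,B,A; methods=nl_idx,hash,merge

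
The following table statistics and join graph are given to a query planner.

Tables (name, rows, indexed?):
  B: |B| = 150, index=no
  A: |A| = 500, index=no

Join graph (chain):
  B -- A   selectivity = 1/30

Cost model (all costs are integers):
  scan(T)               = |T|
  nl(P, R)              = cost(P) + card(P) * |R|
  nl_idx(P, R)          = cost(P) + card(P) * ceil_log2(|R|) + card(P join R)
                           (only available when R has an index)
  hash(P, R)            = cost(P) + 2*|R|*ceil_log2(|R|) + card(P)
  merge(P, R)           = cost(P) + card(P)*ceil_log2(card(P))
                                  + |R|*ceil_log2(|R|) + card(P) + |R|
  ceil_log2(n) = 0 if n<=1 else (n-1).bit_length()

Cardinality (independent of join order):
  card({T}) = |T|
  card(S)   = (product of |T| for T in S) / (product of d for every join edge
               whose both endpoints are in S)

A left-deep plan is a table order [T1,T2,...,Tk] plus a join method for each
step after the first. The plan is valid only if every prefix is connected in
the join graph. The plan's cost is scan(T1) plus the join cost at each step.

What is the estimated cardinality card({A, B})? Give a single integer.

Tables in S: A(500), B(150)
Edges inside S: B-A(d=30)
numerator = 500 * 150 = 75000
denominator = 30 = 30
card(S) = 75000 / 30 = 2500

2500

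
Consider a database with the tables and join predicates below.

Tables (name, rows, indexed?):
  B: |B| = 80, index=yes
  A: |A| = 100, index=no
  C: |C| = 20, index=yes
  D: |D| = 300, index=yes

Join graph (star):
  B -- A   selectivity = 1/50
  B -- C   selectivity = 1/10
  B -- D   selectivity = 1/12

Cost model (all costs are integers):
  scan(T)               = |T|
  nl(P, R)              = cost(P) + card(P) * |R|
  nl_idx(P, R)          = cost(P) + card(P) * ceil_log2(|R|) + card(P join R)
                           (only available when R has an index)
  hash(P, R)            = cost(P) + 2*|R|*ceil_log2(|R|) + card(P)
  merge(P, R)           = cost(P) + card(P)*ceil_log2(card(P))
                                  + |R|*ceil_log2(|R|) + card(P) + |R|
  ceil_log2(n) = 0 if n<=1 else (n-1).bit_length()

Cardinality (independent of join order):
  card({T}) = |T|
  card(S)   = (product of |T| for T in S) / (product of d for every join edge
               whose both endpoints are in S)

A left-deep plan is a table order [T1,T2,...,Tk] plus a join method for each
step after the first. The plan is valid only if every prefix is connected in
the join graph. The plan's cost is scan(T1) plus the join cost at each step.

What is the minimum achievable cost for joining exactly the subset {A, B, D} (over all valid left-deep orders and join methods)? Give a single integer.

Selinger DP over subsets of {A,B,D}:
  {B}: scan cost=80, card=80
  {A}: scan cost=100, card=100
  {D}: scan cost=300, card=300
  {AB}: card=160; try (B,nl_idx)→960, (B,hash)→1320, (A,merge)→1520, (B,merge)→1540, (A,hash)→1560, (A,nl)→8080 …(+1); best=960 via (B,nl_idx)
  {BD}: card=2000; try (B,hash)→1720, (D,nl_idx)→2800, (D,merge)→3720, (B,merge)→3940, (B,nl_idx)→4400, (D,hash)→5560 …(+2); best=1720 via (B,hash)
  {ABD}: card=4000; try (A,hash)→5120, (D,merge)→5400, (D,nl_idx)→6400, (D,hash)→6520, (A,merge)→26520, (D,nl)→48960 …(+1); best=5120 via (A,hash)

5120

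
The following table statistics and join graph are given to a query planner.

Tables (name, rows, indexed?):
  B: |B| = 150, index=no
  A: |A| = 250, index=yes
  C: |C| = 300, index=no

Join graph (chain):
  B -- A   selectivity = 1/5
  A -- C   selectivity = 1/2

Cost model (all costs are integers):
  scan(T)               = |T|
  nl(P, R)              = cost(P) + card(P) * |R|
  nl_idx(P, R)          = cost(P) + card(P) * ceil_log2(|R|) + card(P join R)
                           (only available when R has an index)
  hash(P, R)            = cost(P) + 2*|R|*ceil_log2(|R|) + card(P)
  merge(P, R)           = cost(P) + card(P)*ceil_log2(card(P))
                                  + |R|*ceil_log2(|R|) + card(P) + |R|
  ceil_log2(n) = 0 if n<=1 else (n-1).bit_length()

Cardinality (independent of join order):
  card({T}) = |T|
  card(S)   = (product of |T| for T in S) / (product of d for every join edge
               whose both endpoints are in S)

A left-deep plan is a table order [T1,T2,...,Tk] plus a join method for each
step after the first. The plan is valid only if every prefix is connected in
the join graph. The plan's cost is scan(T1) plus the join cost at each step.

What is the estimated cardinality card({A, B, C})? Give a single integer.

1125000

Tables in S: A(250), B(150), C(300)
Edges inside S: B-A(d=5), A-C(d=2)
numerator = 250 * 150 * 300 = 11250000
denominator = 5 * 2 = 10
card(S) = 11250000 / 10 = 1125000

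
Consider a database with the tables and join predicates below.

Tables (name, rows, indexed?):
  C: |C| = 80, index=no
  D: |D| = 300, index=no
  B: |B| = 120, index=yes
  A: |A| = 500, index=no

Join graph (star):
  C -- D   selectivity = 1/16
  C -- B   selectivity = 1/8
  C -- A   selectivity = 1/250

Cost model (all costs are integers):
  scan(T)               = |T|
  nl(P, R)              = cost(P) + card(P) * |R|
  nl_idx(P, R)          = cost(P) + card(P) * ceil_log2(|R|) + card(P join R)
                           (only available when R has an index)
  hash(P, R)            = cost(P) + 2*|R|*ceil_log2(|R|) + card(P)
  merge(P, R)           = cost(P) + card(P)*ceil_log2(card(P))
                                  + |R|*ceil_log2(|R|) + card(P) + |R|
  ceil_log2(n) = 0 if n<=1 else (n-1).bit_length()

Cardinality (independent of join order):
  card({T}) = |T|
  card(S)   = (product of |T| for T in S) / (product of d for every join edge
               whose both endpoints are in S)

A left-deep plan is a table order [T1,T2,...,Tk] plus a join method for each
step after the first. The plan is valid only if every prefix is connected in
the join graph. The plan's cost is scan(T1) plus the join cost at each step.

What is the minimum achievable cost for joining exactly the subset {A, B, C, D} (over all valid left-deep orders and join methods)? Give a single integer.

11240

Selinger DP over subsets of {A,B,C,D}:
  {C}: scan cost=80, card=80
  {D}: scan cost=300, card=300
  {B}: scan cost=120, card=120
  {A}: scan cost=500, card=500
  {CD}: card=1500; try (C,hash)→1720, (D,merge)→3720, (C,merge)→3940, (D,hash)→5560, (D,nl)→24080, (C,nl)→24300; best=1720 via (C,hash)
  {BC}: card=1200; try (C,hash)→1360, (B,merge)→1680, (C,merge)→1720, (B,hash)→1840, (B,nl_idx)→1840, (B,nl)→9680 …(+1); best=1360 via (C,hash)
  {AC}: card=160; try (C,hash)→2120, (A,merge)→5720, (C,merge)→6140, (A,hash)→9160, (A,nl)→40080, (C,nl)→40500; best=2120 via (C,hash)
  {BCD}: card=22500; try (B,hash)→4900, (D,hash)→7960, (D,merge)→18760, (B,merge)→20680, (B,nl_idx)→34720, (B,nl)→181720 …(+1); best=4900 via (B,hash)
  {ACD}: card=3000; try (D,merge)→6560, (D,hash)→7680, (A,hash)→12220, (A,merge)→24720, (D,nl)→50120, (A,nl)→751720; best=6560 via (D,merge)
  {ABC}: card=2400; try (B,hash)→3960, (B,merge)→4520, (B,nl_idx)→5640, (A,hash)→11560, (A,merge)→20760, (B,nl)→21320 …(+1); best=3960 via (B,hash)
  {ABCD}: card=45000; try (B,hash)→11240, (D,hash)→11760, (A,hash)→36400, (D,merge)→38160, (B,merge)→46520, (B,nl_idx)→72560 …(+4); best=11240 via (B,hash)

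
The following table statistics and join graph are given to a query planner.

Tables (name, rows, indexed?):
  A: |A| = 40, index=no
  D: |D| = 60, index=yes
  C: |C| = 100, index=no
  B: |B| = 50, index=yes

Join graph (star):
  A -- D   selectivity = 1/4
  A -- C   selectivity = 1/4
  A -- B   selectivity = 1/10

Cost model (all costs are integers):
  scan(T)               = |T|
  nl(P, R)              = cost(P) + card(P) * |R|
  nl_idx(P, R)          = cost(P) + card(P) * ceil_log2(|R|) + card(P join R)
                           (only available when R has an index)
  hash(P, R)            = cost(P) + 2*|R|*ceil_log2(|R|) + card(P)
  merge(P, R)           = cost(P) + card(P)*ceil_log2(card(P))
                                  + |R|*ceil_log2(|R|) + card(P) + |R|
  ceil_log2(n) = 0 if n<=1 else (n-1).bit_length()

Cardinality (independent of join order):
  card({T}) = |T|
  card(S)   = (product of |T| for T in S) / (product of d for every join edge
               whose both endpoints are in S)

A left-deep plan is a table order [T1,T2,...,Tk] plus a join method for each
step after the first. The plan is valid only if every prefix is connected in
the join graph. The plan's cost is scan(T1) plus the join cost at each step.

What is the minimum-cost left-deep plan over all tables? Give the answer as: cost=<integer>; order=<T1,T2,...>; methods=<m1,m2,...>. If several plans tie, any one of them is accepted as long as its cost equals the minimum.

cost=5800; order=A,B,D,C; methods=nl_idx,hash,hash

Selinger DP (subsets sized 1..n):
  {A}: scan cost=40, card=40
  {D}: scan cost=60, card=60
  {C}: scan cost=100, card=100
  {B}: scan cost=50, card=50
  {AD}: card=600; try (A,hash)→600, (D,merge)→740, (A,merge)→760, (D,hash)→800, (D,nl_idx)→880, (D,nl)→2440 …(+1); best=600 via (A,hash)
  {AC}: card=1000; try (A,hash)→680, (C,merge)→1120, (A,merge)→1180, (C,hash)→1480, (C,nl)→4040, (A,nl)→4100; best=680 via (A,hash)
  {AB}: card=200; try (B,nl_idx)→480, (A,hash)→580, (B,merge)→670, (B,hash)→680, (A,merge)→680, (B,nl)→2040 …(+1); best=480 via (B,nl_idx)
  {ACD}: card=15000; try (D,hash)→2400, (C,hash)→2600, (C,merge)→8000, (D,merge)→12100, (D,nl_idx)→21680, (C,nl)→60600 …(+1); best=2400 via (D,hash)
  {ABD}: card=3000; try (D,hash)→1400, (B,hash)→1800, (D,merge)→2700, (D,nl_idx)→4680, (B,nl_idx)→7200, (B,merge)→7550 …(+2); best=1400 via (D,hash)
  {ABC}: card=5000; try (C,hash)→2080, (B,hash)→2280, (C,merge)→3080, (B,nl_idx)→11680, (B,merge)→12030, (C,nl)→20480 …(+1); best=2080 via (C,hash)
  {ABCD}: card=75000; try (C,hash)→5800, (D,hash)→7800, (B,hash)→18000, (C,merge)→41200, (D,merge)→72500, (D,nl_idx)→107080 …(+5); best=5800 via (C,hash)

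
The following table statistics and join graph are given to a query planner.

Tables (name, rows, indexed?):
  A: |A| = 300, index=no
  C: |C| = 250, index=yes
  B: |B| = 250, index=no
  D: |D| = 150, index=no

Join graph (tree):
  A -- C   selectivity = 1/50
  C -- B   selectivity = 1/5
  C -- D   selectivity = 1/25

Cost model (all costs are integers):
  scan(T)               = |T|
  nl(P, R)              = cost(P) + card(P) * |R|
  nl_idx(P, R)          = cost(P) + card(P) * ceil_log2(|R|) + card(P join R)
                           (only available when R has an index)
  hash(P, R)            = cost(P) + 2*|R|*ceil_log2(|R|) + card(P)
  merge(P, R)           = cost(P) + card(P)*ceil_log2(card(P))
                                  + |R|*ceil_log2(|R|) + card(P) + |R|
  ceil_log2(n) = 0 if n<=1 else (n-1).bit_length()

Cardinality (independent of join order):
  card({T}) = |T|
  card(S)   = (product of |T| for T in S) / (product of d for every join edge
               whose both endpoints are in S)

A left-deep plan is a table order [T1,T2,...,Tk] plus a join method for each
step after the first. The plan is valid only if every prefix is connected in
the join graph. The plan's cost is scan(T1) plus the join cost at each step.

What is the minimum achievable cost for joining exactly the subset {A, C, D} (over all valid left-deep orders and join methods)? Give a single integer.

Selinger DP over subsets of {A,C,D}:
  {A}: scan cost=300, card=300
  {C}: scan cost=250, card=250
  {D}: scan cost=150, card=150
  {AC}: card=1500; try (C,nl_idx)→4200, (C,hash)→4600, (A,merge)→5500, (C,merge)→5550, (A,hash)→5900, (A,nl)→75250 …(+1); best=4200 via (C,nl_idx)
  {CD}: card=1500; try (C,nl_idx)→2850, (D,hash)→2900, (C,merge)→3750, (D,merge)→3850, (C,hash)→4300, (C,nl)→37650 …(+1); best=2850 via (C,nl_idx)
  {ACD}: card=9000; try (D,hash)→8100, (A,hash)→9750, (D,merge)→23550, (A,merge)→23850, (D,nl)→229200, (A,nl)→452850; best=8100 via (D,hash)

8100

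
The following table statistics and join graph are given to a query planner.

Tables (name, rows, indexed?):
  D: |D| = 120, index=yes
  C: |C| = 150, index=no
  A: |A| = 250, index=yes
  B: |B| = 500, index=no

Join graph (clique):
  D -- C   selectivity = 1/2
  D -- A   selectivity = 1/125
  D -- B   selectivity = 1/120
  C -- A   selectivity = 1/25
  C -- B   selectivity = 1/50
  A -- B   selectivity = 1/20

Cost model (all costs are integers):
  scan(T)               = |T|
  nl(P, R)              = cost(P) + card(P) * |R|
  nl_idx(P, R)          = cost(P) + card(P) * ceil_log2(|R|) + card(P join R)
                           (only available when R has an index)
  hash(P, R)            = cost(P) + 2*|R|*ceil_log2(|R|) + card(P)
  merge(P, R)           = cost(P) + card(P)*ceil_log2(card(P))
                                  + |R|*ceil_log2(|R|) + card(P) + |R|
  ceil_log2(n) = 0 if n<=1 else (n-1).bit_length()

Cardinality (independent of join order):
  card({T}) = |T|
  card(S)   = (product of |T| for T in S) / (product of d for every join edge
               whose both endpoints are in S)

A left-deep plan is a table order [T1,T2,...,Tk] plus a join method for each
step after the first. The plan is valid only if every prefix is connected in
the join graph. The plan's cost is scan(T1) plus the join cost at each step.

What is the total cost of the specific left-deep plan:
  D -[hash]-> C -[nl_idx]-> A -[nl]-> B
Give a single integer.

step 1: scan D: cost=120, card=120
step 2: join C via hash
    card(P join C) = 120*150/(2) = 9000
    cost = 120 + 2*150*8 + 120 = 2640
step 3: join A via nl_idx
    card(P join A) = 9000*250/(125*25) = 720
    cost = 2640 + 9000*8 + 720 = 75360
step 4: join B via nl
    card(P join B) = 720*500/(120*50*20) = 3
    cost = 75360 + 720*500 = 435360

435360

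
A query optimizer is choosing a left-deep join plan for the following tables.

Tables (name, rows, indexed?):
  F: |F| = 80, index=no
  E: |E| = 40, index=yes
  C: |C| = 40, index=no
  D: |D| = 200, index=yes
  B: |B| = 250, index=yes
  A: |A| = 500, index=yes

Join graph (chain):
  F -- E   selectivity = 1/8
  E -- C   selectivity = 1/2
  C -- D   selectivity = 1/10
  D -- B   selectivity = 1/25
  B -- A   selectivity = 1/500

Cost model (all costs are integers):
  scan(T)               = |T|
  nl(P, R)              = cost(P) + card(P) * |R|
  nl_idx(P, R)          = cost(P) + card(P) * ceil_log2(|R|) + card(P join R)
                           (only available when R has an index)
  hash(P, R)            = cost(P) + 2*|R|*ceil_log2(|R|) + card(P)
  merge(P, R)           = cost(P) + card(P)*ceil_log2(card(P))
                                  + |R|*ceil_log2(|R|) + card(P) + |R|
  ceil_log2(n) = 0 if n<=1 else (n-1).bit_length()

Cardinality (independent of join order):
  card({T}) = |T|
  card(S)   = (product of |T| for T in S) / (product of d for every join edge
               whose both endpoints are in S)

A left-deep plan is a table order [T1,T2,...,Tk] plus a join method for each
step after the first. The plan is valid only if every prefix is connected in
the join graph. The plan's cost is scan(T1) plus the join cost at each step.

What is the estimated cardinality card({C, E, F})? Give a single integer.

Tables in S: C(40), E(40), F(80)
Edges inside S: F-E(d=8), E-C(d=2)
numerator = 40 * 40 * 80 = 128000
denominator = 8 * 2 = 16
card(S) = 128000 / 16 = 8000

8000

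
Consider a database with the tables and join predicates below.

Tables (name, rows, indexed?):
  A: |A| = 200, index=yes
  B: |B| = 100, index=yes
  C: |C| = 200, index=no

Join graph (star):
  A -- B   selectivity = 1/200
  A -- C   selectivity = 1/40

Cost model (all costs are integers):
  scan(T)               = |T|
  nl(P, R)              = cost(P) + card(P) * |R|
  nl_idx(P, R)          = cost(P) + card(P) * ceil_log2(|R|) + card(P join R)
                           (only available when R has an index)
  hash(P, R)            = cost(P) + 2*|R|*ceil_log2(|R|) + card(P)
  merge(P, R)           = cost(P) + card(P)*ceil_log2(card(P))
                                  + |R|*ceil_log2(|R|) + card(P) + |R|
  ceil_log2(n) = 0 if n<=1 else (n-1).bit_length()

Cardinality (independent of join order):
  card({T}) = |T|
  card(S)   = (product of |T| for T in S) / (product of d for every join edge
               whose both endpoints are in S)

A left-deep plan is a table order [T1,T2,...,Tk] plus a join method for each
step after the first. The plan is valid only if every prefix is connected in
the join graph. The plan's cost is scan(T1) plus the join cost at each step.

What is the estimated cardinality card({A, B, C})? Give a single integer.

Tables in S: A(200), B(100), C(200)
Edges inside S: A-B(d=200), A-C(d=40)
numerator = 200 * 100 * 200 = 4000000
denominator = 200 * 40 = 8000
card(S) = 4000000 / 8000 = 500

500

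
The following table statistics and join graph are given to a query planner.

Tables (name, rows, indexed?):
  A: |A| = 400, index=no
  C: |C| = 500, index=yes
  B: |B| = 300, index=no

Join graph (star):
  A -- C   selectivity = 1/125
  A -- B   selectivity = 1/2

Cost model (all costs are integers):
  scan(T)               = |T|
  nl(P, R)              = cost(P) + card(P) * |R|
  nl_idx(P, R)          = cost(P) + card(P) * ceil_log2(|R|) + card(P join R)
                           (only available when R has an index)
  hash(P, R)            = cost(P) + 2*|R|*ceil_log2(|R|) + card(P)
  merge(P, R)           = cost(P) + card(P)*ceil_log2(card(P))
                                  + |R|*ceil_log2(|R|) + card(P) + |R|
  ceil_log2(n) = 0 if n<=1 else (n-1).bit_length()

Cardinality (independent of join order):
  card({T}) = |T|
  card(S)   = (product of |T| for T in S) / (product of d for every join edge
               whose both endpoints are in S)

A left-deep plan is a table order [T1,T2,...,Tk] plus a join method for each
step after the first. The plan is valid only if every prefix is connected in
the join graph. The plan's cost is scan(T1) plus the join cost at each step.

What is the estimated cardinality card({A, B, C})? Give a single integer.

Tables in S: A(400), B(300), C(500)
Edges inside S: A-C(d=125), A-B(d=2)
numerator = 400 * 300 * 500 = 60000000
denominator = 125 * 2 = 250
card(S) = 60000000 / 250 = 240000

240000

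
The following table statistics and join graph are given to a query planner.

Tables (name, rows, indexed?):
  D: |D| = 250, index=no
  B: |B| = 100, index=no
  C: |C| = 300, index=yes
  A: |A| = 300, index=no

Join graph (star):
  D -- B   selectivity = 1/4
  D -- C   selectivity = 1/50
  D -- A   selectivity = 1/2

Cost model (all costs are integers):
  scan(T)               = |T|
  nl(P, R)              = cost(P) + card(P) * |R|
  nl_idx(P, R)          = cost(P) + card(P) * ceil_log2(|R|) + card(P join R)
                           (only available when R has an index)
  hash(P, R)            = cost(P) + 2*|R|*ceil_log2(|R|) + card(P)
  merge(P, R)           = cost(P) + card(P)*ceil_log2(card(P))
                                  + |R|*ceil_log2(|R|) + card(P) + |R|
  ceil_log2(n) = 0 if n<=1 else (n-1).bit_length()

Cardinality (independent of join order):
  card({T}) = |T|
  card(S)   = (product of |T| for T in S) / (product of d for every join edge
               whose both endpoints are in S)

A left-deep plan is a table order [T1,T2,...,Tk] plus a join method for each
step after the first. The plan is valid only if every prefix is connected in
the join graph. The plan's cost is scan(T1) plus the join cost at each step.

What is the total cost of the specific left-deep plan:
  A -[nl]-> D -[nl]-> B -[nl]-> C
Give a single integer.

285075300

step 1: scan A: cost=300, card=300
step 2: join D via nl
    card(P join D) = 300*250/(2) = 37500
    cost = 300 + 300*250 = 75300
step 3: join B via nl
    card(P join B) = 37500*100/(4) = 937500
    cost = 75300 + 37500*100 = 3825300
step 4: join C via nl
    card(P join C) = 937500*300/(50) = 5625000
    cost = 3825300 + 937500*300 = 285075300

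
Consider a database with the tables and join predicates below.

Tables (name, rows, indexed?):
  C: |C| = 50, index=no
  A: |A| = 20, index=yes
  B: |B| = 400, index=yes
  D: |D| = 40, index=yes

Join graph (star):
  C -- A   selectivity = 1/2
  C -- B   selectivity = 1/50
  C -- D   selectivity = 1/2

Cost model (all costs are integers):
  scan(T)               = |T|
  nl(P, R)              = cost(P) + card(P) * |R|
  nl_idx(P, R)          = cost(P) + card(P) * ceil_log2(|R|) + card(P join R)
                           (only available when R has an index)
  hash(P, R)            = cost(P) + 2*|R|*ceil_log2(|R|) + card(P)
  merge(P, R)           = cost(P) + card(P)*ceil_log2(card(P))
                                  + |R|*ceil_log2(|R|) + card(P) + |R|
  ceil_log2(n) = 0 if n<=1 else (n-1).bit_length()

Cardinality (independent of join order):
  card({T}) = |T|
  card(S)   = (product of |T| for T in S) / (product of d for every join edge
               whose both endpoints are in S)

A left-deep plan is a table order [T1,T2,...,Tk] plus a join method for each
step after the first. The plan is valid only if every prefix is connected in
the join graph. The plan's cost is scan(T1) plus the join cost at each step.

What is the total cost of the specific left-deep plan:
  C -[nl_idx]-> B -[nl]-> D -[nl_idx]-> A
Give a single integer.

136900

step 1: scan C: cost=50, card=50
step 2: join B via nl_idx
    card(P join B) = 50*400/(50) = 400
    cost = 50 + 50*9 + 400 = 900
step 3: join D via nl
    card(P join D) = 400*40/(2) = 8000
    cost = 900 + 400*40 = 16900
step 4: join A via nl_idx
    card(P join A) = 8000*20/(2) = 80000
    cost = 16900 + 8000*5 + 80000 = 136900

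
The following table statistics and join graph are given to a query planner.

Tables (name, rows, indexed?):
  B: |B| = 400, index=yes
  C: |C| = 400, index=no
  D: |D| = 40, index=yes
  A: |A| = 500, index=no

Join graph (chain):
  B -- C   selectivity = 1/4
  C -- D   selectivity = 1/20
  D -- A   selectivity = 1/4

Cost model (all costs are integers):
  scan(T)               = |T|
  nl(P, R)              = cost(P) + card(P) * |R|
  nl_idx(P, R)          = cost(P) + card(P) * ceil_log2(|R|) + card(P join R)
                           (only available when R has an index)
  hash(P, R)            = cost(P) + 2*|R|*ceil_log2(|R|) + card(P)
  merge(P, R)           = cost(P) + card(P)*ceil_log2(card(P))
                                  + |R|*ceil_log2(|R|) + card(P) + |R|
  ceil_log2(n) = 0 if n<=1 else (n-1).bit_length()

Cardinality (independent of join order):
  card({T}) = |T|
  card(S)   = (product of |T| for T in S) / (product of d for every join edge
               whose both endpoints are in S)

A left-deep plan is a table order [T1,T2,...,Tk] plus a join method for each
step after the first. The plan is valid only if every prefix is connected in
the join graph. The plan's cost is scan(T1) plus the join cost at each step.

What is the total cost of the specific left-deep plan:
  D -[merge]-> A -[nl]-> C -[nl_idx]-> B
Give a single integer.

12905320

step 1: scan D: cost=40, card=40
step 2: join A via merge
    card(P join A) = 40*500/(4) = 5000
    cost = 40 + 40*6 + 500*9 + 40 + 500 = 5320
step 3: join C via nl
    card(P join C) = 5000*400/(20) = 100000
    cost = 5320 + 5000*400 = 2005320
step 4: join B via nl_idx
    card(P join B) = 100000*400/(4) = 10000000
    cost = 2005320 + 100000*9 + 10000000 = 12905320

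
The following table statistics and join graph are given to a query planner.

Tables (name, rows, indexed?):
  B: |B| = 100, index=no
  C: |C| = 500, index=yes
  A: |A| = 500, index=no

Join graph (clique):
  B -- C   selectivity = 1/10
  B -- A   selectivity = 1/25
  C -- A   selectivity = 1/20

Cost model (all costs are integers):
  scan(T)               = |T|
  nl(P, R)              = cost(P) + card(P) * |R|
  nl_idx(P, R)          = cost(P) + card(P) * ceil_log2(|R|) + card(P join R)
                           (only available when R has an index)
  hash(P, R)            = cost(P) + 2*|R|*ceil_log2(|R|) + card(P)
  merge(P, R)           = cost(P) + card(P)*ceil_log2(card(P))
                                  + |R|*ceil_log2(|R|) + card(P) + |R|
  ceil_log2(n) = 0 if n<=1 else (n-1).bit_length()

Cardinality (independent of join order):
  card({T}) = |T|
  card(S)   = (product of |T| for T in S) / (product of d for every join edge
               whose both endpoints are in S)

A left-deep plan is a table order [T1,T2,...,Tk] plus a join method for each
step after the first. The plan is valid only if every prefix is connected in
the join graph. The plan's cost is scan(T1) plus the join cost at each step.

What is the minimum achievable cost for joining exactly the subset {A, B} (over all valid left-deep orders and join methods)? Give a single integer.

Selinger DP over subsets of {A,B}:
  {B}: scan cost=100, card=100
  {A}: scan cost=500, card=500
  {AB}: card=2000; try (B,hash)→2400, (A,merge)→5900, (B,merge)→6300, (A,hash)→9200, (A,nl)→50100, (B,nl)→50500; best=2400 via (B,hash)

2400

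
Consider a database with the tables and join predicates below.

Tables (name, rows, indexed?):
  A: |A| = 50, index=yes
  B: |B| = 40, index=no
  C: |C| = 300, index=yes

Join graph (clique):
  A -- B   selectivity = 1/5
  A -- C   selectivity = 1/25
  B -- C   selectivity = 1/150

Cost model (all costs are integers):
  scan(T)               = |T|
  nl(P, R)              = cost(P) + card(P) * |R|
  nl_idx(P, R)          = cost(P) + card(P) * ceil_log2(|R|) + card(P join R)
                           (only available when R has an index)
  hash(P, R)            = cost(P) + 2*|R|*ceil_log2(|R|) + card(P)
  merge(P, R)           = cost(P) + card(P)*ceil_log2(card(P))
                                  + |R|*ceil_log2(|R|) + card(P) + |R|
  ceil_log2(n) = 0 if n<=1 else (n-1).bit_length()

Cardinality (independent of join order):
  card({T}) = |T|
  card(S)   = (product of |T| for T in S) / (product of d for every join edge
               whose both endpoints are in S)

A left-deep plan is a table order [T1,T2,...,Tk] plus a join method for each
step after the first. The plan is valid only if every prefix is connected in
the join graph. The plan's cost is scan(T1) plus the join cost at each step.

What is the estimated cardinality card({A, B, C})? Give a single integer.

Tables in S: A(50), B(40), C(300)
Edges inside S: A-B(d=5), A-C(d=25), B-C(d=150)
numerator = 50 * 40 * 300 = 600000
denominator = 5 * 25 * 150 = 18750
card(S) = 600000 / 18750 = 32

32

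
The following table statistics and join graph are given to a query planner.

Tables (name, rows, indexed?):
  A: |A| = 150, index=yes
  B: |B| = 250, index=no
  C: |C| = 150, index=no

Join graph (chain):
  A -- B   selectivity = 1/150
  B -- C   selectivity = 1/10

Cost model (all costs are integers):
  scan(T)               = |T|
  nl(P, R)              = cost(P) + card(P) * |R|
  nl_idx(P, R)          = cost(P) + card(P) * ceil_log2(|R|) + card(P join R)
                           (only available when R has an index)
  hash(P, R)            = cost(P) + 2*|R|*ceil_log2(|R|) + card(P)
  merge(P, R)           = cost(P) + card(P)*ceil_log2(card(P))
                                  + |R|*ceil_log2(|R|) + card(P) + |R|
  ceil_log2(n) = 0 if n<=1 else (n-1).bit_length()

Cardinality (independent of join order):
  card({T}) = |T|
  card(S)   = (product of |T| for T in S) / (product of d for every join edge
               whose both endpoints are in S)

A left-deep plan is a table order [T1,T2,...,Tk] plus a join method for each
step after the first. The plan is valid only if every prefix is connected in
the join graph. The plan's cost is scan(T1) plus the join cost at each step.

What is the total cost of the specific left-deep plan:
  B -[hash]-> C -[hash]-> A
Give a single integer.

9050

step 1: scan B: cost=250, card=250
step 2: join C via hash
    card(P join C) = 250*150/(10) = 3750
    cost = 250 + 2*150*8 + 250 = 2900
step 3: join A via hash
    card(P join A) = 3750*150/(150) = 3750
    cost = 2900 + 2*150*8 + 3750 = 9050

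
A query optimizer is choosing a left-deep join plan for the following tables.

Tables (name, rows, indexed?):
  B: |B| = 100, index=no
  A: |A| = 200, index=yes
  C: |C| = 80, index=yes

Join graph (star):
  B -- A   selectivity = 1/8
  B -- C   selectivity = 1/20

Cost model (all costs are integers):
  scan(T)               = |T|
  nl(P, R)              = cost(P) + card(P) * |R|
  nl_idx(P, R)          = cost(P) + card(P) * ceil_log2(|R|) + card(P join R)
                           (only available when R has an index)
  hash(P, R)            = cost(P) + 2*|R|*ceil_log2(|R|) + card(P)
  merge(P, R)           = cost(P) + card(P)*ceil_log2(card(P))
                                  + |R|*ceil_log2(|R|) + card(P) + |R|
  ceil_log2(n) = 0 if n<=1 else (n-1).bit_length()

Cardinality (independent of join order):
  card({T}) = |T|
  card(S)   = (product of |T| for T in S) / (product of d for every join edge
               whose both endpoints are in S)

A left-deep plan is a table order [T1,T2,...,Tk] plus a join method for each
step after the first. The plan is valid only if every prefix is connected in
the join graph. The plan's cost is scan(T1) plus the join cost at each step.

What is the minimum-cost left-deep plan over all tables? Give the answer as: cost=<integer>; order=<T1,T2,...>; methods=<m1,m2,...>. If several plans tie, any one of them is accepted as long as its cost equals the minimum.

Selinger DP (subsets sized 1..n):
  {B}: scan cost=100, card=100
  {A}: scan cost=200, card=200
  {C}: scan cost=80, card=80
  {AB}: card=2500; try (B,hash)→1800, (A,merge)→2700, (B,merge)→2800, (A,hash)→3400, (A,nl_idx)→3400, (A,nl)→20100 …(+1); best=1800 via (B,hash)
  {BC}: card=400; try (C,nl_idx)→1200, (C,hash)→1320, (B,merge)→1520, (C,merge)→1540, (B,hash)→1560, (B,nl)→8080 …(+1); best=1200 via (C,nl_idx)
  {ABC}: card=10000; try (A,hash)→4800, (C,hash)→5420, (A,merge)→7000, (A,nl_idx)→14400, (C,nl_idx)→29300, (C,merge)→34940 …(+2); best=4800 via (A,hash)

cost=4800; order=B,C,A; methods=nl_idx,hash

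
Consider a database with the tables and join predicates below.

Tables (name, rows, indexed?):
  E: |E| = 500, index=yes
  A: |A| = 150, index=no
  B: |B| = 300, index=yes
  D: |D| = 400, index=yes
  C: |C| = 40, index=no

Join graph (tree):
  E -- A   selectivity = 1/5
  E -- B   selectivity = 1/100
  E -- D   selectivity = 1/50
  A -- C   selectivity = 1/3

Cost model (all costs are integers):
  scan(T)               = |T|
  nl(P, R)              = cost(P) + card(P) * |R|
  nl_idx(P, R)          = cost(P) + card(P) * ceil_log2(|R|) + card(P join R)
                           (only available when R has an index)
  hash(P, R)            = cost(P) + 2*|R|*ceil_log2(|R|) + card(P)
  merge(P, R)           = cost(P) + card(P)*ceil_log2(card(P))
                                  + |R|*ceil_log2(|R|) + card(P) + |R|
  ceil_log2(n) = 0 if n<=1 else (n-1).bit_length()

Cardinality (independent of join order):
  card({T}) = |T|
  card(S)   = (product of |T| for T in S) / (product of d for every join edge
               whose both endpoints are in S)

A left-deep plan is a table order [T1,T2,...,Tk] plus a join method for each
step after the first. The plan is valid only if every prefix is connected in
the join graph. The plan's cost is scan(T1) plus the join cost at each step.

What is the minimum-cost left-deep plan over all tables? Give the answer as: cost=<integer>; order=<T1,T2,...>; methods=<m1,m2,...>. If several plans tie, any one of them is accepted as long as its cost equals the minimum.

cost=388080; order=B,E,D,A,C; methods=nl_idx,hash,hash,hash

Selinger DP (subsets sized 1..n):
  {E}: scan cost=500, card=500
  {A}: scan cost=150, card=150
  {B}: scan cost=300, card=300
  {D}: scan cost=400, card=400
  {C}: scan cost=40, card=40
  {AE}: card=15000; try (A,hash)→3400, (E,merge)→6500, (A,merge)→6850, (E,hash)→9300, (E,nl_idx)→16500, (E,nl)→75150 …(+1); best=3400 via (A,hash)
  {BE}: card=1500; try (E,nl_idx)→4500, (B,hash)→6400, (B,nl_idx)→6500, (E,merge)→8300, (B,merge)→8500, (E,hash)→9600 …(+2); best=4500 via (E,nl_idx)
  {DE}: card=4000; try (E,nl_idx)→8000, (D,hash)→8200, (D,nl_idx)→9000, (E,merge)→9400, (D,merge)→9500, (E,hash)→9800 …(+2); best=8000 via (E,nl_idx)
  {AC}: card=2000; try (C,hash)→780, (A,merge)→1670, (C,merge)→1780, (A,hash)→2480, (A,nl)→6040, (C,nl)→6150; best=780 via (C,hash)
  {ABE}: card=45000; try (A,hash)→8400, (B,hash)→23800, (A,merge)→23850, (B,nl_idx)→183400, (A,nl)→229500, (B,merge)→231400 …(+1); best=8400 via (A,hash)
  {ADE}: card=120000; try (A,hash)→14400, (D,hash)→25600, (A,merge)→61350, (D,merge)→232400, (D,nl_idx)→258400, (A,nl)→608000 …(+1); best=14400 via (A,hash)
  {ACE}: card=200000; try (E,hash)→11780, (C,hash)→18880, (E,merge)→29780, (E,nl_idx)→218780, (C,merge)→228680, (C,nl)→603400 …(+1); best=11780 via (E,hash)
  {BDE}: card=12000; try (D,hash)→13200, (B,hash)→17400, (D,merge)→26500, (D,nl_idx)→30000, (B,nl_idx)→56000, (B,merge)→63000 …(+2); best=13200 via (D,hash)
  {ABDE}: card=360000; try (A,hash)→27600, (D,hash)→60600, (B,hash)→139800, (A,merge)→194550, (D,nl_idx)→773400, (D,merge)→777400 …(+5); best=27600 via (A,hash)
  {ABCE}: card=600000; try (C,hash)→53880, (B,hash)→217180, (C,merge)→773680, (C,nl)→1808400, (B,nl_idx)→2411780, (B,merge)→3814780 …(+1); best=53880 via (C,hash)
  {ACDE}: card=1600000; try (C,hash)→134880, (D,hash)→218980, (C,merge)→2174680, (D,nl_idx)→3411780, (D,merge)→3815780, (C,nl)→4814400 …(+1); best=134880 via (C,hash)
  {ABCDE}: card=4800000; try (C,hash)→388080, (D,hash)→661080, (B,hash)→1740280, (C,merge)→7227880, (D,nl_idx)→10253880, (D,merge)→12657880 …(+5); best=388080 via (C,hash)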